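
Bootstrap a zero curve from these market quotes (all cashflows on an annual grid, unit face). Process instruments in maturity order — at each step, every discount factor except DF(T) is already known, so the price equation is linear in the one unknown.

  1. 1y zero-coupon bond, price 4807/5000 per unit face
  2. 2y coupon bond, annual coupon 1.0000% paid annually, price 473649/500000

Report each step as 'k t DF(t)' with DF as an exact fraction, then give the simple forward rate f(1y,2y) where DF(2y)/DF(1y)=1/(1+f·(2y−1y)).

step 1 [1y] zero: DF = P = 4807/5000 ≈ 0.961400
step 2 [2y] bond c/1=1/100: DF=(473649/500000 − 1/100·(0.961400))/(1+1/100) = 2321/2500 ≈ 0.928400

1 1 4807/5000
2 2 2321/2500
f(1y,2y) = ((4807/5000)/(2321/2500) − 1)/(1) = 15/422 ≈ 3.5545%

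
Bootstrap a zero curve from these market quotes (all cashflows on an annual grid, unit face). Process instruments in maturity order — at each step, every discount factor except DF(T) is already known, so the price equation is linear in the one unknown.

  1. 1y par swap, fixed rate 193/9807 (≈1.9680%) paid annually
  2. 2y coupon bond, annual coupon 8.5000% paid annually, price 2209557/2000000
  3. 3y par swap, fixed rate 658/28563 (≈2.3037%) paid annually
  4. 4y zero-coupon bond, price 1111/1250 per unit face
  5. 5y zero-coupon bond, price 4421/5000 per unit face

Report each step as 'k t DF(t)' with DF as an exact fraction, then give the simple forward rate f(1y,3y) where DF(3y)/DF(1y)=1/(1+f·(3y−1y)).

1 1 9807/10000
2 2 4707/5000
3 3 4671/5000
4 4 1111/1250
5 5 4421/5000
f(1y,3y) = ((9807/10000)/(4671/5000) − 1)/(2) = 155/6228 ≈ 2.4888%

step 1 [1y] swap r/1=193/9807: DF=(1 − 193/9807·(0))/(1+193/9807) = 9807/10000 ≈ 0.980700
step 2 [2y] bond c/1=17/200: DF=(2209557/2000000 − 17/200·(0.980700))/(1+17/200) = 4707/5000 ≈ 0.941400
step 3 [3y] swap r/1=658/28563: DF=(1 − 658/28563·(0.980700+0.941400))/(1+658/28563) = 4671/5000 ≈ 0.934200
step 4 [4y] zero: DF = P = 1111/1250 ≈ 0.888800
step 5 [5y] zero: DF = P = 4421/5000 ≈ 0.884200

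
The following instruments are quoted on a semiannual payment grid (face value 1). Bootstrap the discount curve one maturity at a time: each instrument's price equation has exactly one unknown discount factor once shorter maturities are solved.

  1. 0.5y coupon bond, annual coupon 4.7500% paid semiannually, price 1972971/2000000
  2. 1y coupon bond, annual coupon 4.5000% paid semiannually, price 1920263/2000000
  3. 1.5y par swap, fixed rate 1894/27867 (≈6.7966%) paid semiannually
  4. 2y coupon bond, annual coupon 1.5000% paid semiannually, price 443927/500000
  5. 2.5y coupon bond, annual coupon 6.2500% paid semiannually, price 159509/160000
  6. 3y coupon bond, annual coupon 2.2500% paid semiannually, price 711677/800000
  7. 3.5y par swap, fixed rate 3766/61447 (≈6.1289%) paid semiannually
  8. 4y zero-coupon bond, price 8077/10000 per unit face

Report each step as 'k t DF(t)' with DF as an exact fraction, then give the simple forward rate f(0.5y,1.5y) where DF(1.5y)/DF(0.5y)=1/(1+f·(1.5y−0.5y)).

1 1/2 2409/2500
2 1 4589/5000
3 3/2 9053/10000
4 2 1721/2000
5 5/2 4281/5000
6 3 1037/1250
7 7/2 8117/10000
8 4 8077/10000
f(0.5y,1.5y) = ((2409/2500)/(9053/10000) − 1)/(1) = 53/823 ≈ 6.4399%

step 1 [0.5y] bond c/2=19/800: DF=(1972971/2000000 − 19/800·(0))/(1+19/800) = 2409/2500 ≈ 0.963600
step 2 [1y] bond c/2=9/400: DF=(1920263/2000000 − 9/400·(0.963600))/(1+9/400) = 4589/5000 ≈ 0.917800
step 3 [1.5y] swap r/2=947/27867: DF=(1 − 947/27867·(0.963600+0.917800))/(1+947/27867) = 9053/10000 ≈ 0.905300
step 4 [2y] bond c/2=3/400: DF=(443927/500000 − 3/400·(0.963600+0.917800+0.905300))/(1+3/400) = 1721/2000 ≈ 0.860500
step 5 [2.5y] bond c/2=1/32: DF=(159509/160000 − 1/32·(0.963600+0.917800+0.905300+0.860500))/(1+1/32) = 4281/5000 ≈ 0.856200
step 6 [3y] bond c/2=9/800: DF=(711677/800000 − 9/800·(0.963600+0.917800+0.905300+0.860500+0.856200))/(1+9/800) = 1037/1250 ≈ 0.829600
step 7 [3.5y] swap r/2=1883/61447: DF=(1 − 1883/61447·(0.963600+0.917800+0.905300+0.860500+0.856200+0.829600))/(1+1883/61447) = 8117/10000 ≈ 0.811700
step 8 [4y] zero: DF = P = 8077/10000 ≈ 0.807700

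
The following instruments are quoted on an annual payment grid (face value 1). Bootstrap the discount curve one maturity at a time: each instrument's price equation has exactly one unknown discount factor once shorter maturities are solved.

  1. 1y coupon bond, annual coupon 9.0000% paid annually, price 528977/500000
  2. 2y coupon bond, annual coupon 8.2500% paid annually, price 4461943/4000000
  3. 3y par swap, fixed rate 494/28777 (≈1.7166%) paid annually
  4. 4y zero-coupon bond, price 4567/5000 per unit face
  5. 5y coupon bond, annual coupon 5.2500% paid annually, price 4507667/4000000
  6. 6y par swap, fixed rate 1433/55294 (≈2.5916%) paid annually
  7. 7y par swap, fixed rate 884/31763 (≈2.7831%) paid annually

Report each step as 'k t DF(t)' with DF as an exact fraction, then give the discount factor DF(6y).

step 1 [1y] bond c/1=9/100: DF=(528977/500000 − 9/100·(0))/(1+9/100) = 4853/5000 ≈ 0.970600
step 2 [2y] bond c/1=33/400: DF=(4461943/4000000 − 33/400·(0.970600))/(1+33/400) = 1913/2000 ≈ 0.956500
step 3 [3y] swap r/1=494/28777: DF=(1 − 494/28777·(0.970600+0.956500))/(1+494/28777) = 4753/5000 ≈ 0.950600
step 4 [4y] zero: DF = P = 4567/5000 ≈ 0.913400
step 5 [5y] bond c/1=21/400: DF=(4507667/4000000 − 21/400·(0.970600+0.956500+0.950600+0.913400))/(1+21/400) = 551/625 ≈ 0.881600
step 6 [6y] swap r/1=1433/55294: DF=(1 − 1433/55294·(0.970600+0.956500+0.950600+0.913400+0.881600))/(1+1433/55294) = 8567/10000 ≈ 0.856700
step 7 [7y] swap r/1=884/31763: DF=(1 − 884/31763·(0.970600+0.956500+0.950600+0.913400+0.881600+0.856700))/(1+884/31763) = 1029/1250 ≈ 0.823200

1 1 4853/5000
2 2 1913/2000
3 3 4753/5000
4 4 4567/5000
5 5 551/625
6 6 8567/10000
7 7 1029/1250
DF(6y) = 8567/10000 ≈ 0.856700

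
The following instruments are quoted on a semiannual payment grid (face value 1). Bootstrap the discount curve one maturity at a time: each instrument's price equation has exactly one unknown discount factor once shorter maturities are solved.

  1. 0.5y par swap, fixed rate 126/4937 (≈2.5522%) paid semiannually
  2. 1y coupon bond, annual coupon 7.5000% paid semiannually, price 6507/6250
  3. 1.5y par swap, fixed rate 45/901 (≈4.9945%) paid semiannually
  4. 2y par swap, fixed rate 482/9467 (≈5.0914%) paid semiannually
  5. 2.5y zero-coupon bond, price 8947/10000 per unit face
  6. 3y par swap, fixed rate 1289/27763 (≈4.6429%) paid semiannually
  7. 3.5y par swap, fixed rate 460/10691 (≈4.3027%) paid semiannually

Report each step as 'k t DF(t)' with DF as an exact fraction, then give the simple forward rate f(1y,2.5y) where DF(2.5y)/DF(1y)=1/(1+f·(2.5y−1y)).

step 1 [0.5y] swap r/2=63/4937: DF=(1 − 63/4937·(0))/(1+63/4937) = 4937/5000 ≈ 0.987400
step 2 [1y] bond c/2=3/80: DF=(6507/6250 − 3/80·(0.987400))/(1+3/80) = 4839/5000 ≈ 0.967800
step 3 [1.5y] swap r/2=45/1802: DF=(1 − 45/1802·(0.987400+0.967800))/(1+45/1802) = 116/125 ≈ 0.928000
step 4 [2y] swap r/2=241/9467: DF=(1 − 241/9467·(0.987400+0.967800+0.928000))/(1+241/9467) = 2259/2500 ≈ 0.903600
step 5 [2.5y] zero: DF = P = 8947/10000 ≈ 0.894700
step 6 [3y] swap r/2=1289/55526: DF=(1 − 1289/55526·(0.987400+0.967800+0.928000+0.903600+0.894700))/(1+1289/55526) = 8711/10000 ≈ 0.871100
step 7 [3.5y] swap r/2=230/10691: DF=(1 − 230/10691·(0.987400+0.967800+0.928000+0.903600+0.894700+0.871100))/(1+230/10691) = 431/500 ≈ 0.862000

1 1/2 4937/5000
2 1 4839/5000
3 3/2 116/125
4 2 2259/2500
5 5/2 8947/10000
6 3 8711/10000
7 7/2 431/500
f(1y,2.5y) = ((4839/5000)/(8947/10000) − 1)/(3/2) = 1462/26841 ≈ 5.4469%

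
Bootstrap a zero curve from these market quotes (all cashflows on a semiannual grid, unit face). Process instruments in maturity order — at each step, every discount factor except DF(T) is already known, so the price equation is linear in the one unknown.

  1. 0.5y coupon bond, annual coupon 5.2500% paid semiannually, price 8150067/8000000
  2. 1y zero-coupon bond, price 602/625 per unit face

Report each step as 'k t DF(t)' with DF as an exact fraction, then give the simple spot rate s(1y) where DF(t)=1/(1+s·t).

step 1 [0.5y] bond c/2=21/800: DF=(8150067/8000000 − 21/800·(0))/(1+21/800) = 9927/10000 ≈ 0.992700
step 2 [1y] zero: DF = P = 602/625 ≈ 0.963200

1 1/2 9927/10000
2 1 602/625
s(1y) = (1/(602/625) − 1)/(1) = 23/602 ≈ 3.8206%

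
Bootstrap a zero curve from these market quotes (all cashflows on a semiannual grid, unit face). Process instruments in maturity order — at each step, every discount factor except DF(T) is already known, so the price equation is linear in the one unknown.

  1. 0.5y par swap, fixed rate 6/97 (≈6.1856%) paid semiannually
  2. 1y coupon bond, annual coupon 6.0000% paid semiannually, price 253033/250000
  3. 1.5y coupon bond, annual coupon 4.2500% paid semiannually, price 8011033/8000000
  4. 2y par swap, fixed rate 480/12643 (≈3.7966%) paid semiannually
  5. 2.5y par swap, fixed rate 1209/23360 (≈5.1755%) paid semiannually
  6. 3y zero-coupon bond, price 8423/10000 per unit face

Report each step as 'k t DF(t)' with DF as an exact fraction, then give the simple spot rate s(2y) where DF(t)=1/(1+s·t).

1 1/2 97/100
2 1 1193/1250
3 3/2 1881/2000
4 2 116/125
5 5/2 8791/10000
6 3 8423/10000
s(2y) = (1/(116/125) − 1)/(2) = 9/232 ≈ 3.8793%

step 1 [0.5y] swap r/2=3/97: DF=(1 − 3/97·(0))/(1+3/97) = 97/100 ≈ 0.970000
step 2 [1y] bond c/2=3/100: DF=(253033/250000 − 3/100·(0.970000))/(1+3/100) = 1193/1250 ≈ 0.954400
step 3 [1.5y] bond c/2=17/800: DF=(8011033/8000000 − 17/800·(0.970000+0.954400))/(1+17/800) = 1881/2000 ≈ 0.940500
step 4 [2y] swap r/2=240/12643: DF=(1 − 240/12643·(0.970000+0.954400+0.940500))/(1+240/12643) = 116/125 ≈ 0.928000
step 5 [2.5y] swap r/2=1209/46720: DF=(1 − 1209/46720·(0.970000+0.954400+0.940500+0.928000))/(1+1209/46720) = 8791/10000 ≈ 0.879100
step 6 [3y] zero: DF = P = 8423/10000 ≈ 0.842300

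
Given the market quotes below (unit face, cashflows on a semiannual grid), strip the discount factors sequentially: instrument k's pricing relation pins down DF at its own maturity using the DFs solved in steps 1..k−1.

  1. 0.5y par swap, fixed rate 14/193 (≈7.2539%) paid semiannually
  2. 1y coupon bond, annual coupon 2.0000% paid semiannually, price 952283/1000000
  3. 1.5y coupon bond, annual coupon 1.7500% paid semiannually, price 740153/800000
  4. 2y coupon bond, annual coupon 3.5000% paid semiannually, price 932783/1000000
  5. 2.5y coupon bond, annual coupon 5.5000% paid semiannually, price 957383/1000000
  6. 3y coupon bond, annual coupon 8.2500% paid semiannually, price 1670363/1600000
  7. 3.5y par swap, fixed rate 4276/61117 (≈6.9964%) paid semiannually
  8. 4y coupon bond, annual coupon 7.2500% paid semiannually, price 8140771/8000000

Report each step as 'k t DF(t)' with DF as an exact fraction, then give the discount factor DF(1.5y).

1 1/2 193/200
2 1 9333/10000
3 3/2 9007/10000
4 2 4343/5000
5 5/2 521/625
6 3 8243/10000
7 7/2 3931/5000
8 4 3841/5000
DF(1.5y) = 9007/10000 ≈ 0.900700

step 1 [0.5y] swap r/2=7/193: DF=(1 − 7/193·(0))/(1+7/193) = 193/200 ≈ 0.965000
step 2 [1y] bond c/2=1/100: DF=(952283/1000000 − 1/100·(0.965000))/(1+1/100) = 9333/10000 ≈ 0.933300
step 3 [1.5y] bond c/2=7/800: DF=(740153/800000 − 7/800·(0.965000+0.933300))/(1+7/800) = 9007/10000 ≈ 0.900700
step 4 [2y] bond c/2=7/400: DF=(932783/1000000 − 7/400·(0.965000+0.933300+0.900700))/(1+7/400) = 4343/5000 ≈ 0.868600
step 5 [2.5y] bond c/2=11/400: DF=(957383/1000000 − 11/400·(0.965000+0.933300+0.900700+0.868600))/(1+11/400) = 521/625 ≈ 0.833600
step 6 [3y] bond c/2=33/800: DF=(1670363/1600000 − 33/800·(0.965000+0.933300+0.900700+0.868600+0.833600))/(1+33/800) = 8243/10000 ≈ 0.824300
step 7 [3.5y] swap r/2=2138/61117: DF=(1 − 2138/61117·(0.965000+0.933300+0.900700+0.868600+0.833600+0.824300))/(1+2138/61117) = 3931/5000 ≈ 0.786200
step 8 [4y] bond c/2=29/800: DF=(8140771/8000000 − 29/800·(0.965000+0.933300+0.900700+0.868600+0.833600+0.824300+0.786200))/(1+29/800) = 3841/5000 ≈ 0.768200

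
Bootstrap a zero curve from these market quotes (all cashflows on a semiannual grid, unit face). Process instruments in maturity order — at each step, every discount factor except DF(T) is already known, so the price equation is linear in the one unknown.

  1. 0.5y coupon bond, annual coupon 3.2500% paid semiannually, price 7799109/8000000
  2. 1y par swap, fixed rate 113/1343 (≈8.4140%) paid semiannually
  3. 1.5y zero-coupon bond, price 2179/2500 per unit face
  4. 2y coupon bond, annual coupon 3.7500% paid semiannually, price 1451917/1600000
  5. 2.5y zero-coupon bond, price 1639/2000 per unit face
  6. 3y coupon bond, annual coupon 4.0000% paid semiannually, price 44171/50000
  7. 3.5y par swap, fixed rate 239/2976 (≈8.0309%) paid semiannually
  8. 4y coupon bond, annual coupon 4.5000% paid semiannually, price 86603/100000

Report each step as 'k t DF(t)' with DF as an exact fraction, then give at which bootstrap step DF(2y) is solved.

1 1/2 9593/10000
2 1 9209/10000
3 3/2 2179/2500
4 2 8401/10000
5 5/2 1639/2000
6 3 1949/2500
7 7/2 761/1000
8 4 179/250
DF(2y) is solved at step 4

step 1 [0.5y] bond c/2=13/800: DF=(7799109/8000000 − 13/800·(0))/(1+13/800) = 9593/10000 ≈ 0.959300
step 2 [1y] swap r/2=113/2686: DF=(1 − 113/2686·(0.959300))/(1+113/2686) = 9209/10000 ≈ 0.920900
step 3 [1.5y] zero: DF = P = 2179/2500 ≈ 0.871600
step 4 [2y] bond c/2=3/160: DF=(1451917/1600000 − 3/160·(0.959300+0.920900+0.871600))/(1+3/160) = 8401/10000 ≈ 0.840100
step 5 [2.5y] zero: DF = P = 1639/2000 ≈ 0.819500
step 6 [3y] bond c/2=1/50: DF=(44171/50000 − 1/50·(0.959300+0.920900+0.871600+0.840100+0.819500))/(1+1/50) = 1949/2500 ≈ 0.779600
step 7 [3.5y] swap r/2=239/5952: DF=(1 − 239/5952·(0.959300+0.920900+0.871600+0.840100+0.819500+0.779600))/(1+239/5952) = 761/1000 ≈ 0.761000
step 8 [4y] bond c/2=9/400: DF=(86603/100000 − 9/400·(0.959300+0.920900+0.871600+0.840100+0.819500+0.779600+0.761000))/(1+9/400) = 179/250 ≈ 0.716000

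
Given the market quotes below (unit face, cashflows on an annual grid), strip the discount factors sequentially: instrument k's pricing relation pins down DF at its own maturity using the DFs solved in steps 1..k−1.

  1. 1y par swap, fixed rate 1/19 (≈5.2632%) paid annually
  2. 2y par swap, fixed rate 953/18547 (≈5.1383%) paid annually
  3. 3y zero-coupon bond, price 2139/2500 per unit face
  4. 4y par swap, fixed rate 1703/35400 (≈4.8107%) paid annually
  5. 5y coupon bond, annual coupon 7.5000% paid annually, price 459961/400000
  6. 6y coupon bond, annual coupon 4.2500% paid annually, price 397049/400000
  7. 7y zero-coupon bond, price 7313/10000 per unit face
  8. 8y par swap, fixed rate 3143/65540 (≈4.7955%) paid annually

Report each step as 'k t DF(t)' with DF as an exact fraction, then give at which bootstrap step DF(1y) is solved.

step 1 [1y] swap r/1=1/19: DF=(1 − 1/19·(0))/(1+1/19) = 19/20 ≈ 0.950000
step 2 [2y] swap r/1=953/18547: DF=(1 − 953/18547·(0.950000))/(1+953/18547) = 9047/10000 ≈ 0.904700
step 3 [3y] zero: DF = P = 2139/2500 ≈ 0.855600
step 4 [4y] swap r/1=1703/35400: DF=(1 − 1703/35400·(0.950000+0.904700+0.855600))/(1+1703/35400) = 8297/10000 ≈ 0.829700
step 5 [5y] bond c/1=3/40: DF=(459961/400000 − 3/40·(0.950000+0.904700+0.855600+0.829700))/(1+3/40) = 8227/10000 ≈ 0.822700
step 6 [6y] bond c/1=17/400: DF=(397049/400000 − 17/400·(0.950000+0.904700+0.855600+0.829700+0.822700))/(1+17/400) = 7743/10000 ≈ 0.774300
step 7 [7y] zero: DF = P = 7313/10000 ≈ 0.731300
step 8 [8y] swap r/1=3143/65540: DF=(1 − 3143/65540·(0.950000+0.904700+0.855600+0.829700+0.822700+0.774300+0.731300))/(1+3143/65540) = 6857/10000 ≈ 0.685700

1 1 19/20
2 2 9047/10000
3 3 2139/2500
4 4 8297/10000
5 5 8227/10000
6 6 7743/10000
7 7 7313/10000
8 8 6857/10000
DF(1y) is solved at step 1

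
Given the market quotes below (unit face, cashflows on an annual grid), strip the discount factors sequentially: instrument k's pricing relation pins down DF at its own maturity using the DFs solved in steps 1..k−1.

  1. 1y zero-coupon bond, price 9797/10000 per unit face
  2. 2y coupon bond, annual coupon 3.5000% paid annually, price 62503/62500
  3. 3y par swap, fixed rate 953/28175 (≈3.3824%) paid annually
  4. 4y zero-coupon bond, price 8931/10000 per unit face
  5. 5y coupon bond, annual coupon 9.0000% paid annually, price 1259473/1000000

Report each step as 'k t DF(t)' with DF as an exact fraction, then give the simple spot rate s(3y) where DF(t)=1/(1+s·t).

1 1 9797/10000
2 2 9331/10000
3 3 9047/10000
4 4 8931/10000
5 5 8491/10000
s(3y) = (1/(9047/10000) − 1)/(3) = 953/27141 ≈ 3.5113%

step 1 [1y] zero: DF = P = 9797/10000 ≈ 0.979700
step 2 [2y] bond c/1=7/200: DF=(62503/62500 − 7/200·(0.979700))/(1+7/200) = 9331/10000 ≈ 0.933100
step 3 [3y] swap r/1=953/28175: DF=(1 − 953/28175·(0.979700+0.933100))/(1+953/28175) = 9047/10000 ≈ 0.904700
step 4 [4y] zero: DF = P = 8931/10000 ≈ 0.893100
step 5 [5y] bond c/1=9/100: DF=(1259473/1000000 − 9/100·(0.979700+0.933100+0.904700+0.893100))/(1+9/100) = 8491/10000 ≈ 0.849100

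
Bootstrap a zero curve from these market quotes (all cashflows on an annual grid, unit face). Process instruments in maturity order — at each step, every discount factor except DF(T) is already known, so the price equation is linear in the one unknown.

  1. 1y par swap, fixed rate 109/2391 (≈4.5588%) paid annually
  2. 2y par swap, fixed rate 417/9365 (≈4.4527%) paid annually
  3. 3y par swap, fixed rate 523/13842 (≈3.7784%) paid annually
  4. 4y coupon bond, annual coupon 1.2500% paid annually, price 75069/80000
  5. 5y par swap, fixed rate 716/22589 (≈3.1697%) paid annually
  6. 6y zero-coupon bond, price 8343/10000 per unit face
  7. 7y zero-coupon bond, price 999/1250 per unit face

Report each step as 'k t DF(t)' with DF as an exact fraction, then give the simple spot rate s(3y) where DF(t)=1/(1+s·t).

step 1 [1y] swap r/1=109/2391: DF=(1 − 109/2391·(0))/(1+109/2391) = 2391/2500 ≈ 0.956400
step 2 [2y] swap r/1=417/9365: DF=(1 − 417/9365·(0.956400))/(1+417/9365) = 4583/5000 ≈ 0.916600
step 3 [3y] swap r/1=523/13842: DF=(1 − 523/13842·(0.956400+0.916600))/(1+523/13842) = 4477/5000 ≈ 0.895400
step 4 [4y] bond c/1=1/80: DF=(75069/80000 − 1/80·(0.956400+0.916600+0.895400))/(1+1/80) = 4463/5000 ≈ 0.892600
step 5 [5y] swap r/1=716/22589: DF=(1 − 716/22589·(0.956400+0.916600+0.895400+0.892600))/(1+716/22589) = 1071/1250 ≈ 0.856800
step 6 [6y] zero: DF = P = 8343/10000 ≈ 0.834300
step 7 [7y] zero: DF = P = 999/1250 ≈ 0.799200

1 1 2391/2500
2 2 4583/5000
3 3 4477/5000
4 4 4463/5000
5 5 1071/1250
6 6 8343/10000
7 7 999/1250
s(3y) = (1/(4477/5000) − 1)/(3) = 523/13431 ≈ 3.8940%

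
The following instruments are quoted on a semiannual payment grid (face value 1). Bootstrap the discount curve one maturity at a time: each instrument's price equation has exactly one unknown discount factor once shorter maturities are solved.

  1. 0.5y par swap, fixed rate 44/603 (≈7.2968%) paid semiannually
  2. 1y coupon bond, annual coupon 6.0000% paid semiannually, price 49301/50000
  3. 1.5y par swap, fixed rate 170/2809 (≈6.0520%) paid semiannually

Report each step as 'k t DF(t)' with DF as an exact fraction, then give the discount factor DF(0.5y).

1 1/2 603/625
2 1 2323/2500
3 3/2 183/200
DF(0.5y) = 603/625 ≈ 0.964800

step 1 [0.5y] swap r/2=22/603: DF=(1 − 22/603·(0))/(1+22/603) = 603/625 ≈ 0.964800
step 2 [1y] bond c/2=3/100: DF=(49301/50000 − 3/100·(0.964800))/(1+3/100) = 2323/2500 ≈ 0.929200
step 3 [1.5y] swap r/2=85/2809: DF=(1 − 85/2809·(0.964800+0.929200))/(1+85/2809) = 183/200 ≈ 0.915000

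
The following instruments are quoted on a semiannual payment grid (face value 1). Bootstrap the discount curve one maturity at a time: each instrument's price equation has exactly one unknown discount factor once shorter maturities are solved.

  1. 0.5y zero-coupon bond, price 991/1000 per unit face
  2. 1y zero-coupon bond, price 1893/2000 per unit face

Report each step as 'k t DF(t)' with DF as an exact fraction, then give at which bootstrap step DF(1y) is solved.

step 1 [0.5y] zero: DF = P = 991/1000 ≈ 0.991000
step 2 [1y] zero: DF = P = 1893/2000 ≈ 0.946500

1 1/2 991/1000
2 1 1893/2000
DF(1y) is solved at step 2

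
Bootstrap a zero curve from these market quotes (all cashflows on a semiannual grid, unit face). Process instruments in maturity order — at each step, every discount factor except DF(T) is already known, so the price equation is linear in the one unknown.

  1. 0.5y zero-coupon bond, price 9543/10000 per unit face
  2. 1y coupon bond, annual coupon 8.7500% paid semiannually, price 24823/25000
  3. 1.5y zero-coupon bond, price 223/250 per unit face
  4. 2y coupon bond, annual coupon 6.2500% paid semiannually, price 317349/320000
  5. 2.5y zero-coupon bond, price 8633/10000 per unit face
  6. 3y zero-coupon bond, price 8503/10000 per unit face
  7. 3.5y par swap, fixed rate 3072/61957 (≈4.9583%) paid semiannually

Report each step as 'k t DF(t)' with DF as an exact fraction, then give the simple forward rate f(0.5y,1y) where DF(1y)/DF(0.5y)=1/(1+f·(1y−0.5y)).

step 1 [0.5y] zero: DF = P = 9543/10000 ≈ 0.954300
step 2 [1y] bond c/2=7/160: DF=(24823/25000 − 7/160·(0.954300))/(1+7/160) = 9113/10000 ≈ 0.911300
step 3 [1.5y] zero: DF = P = 223/250 ≈ 0.892000
step 4 [2y] bond c/2=1/32: DF=(317349/320000 − 1/32·(0.954300+0.911300+0.892000))/(1+1/32) = 8781/10000 ≈ 0.878100
step 5 [2.5y] zero: DF = P = 8633/10000 ≈ 0.863300
step 6 [3y] zero: DF = P = 8503/10000 ≈ 0.850300
step 7 [3.5y] swap r/2=1536/61957: DF=(1 − 1536/61957·(0.954300+0.911300+0.892000+0.878100+0.863300+0.850300))/(1+1536/61957) = 529/625 ≈ 0.846400

1 1/2 9543/10000
2 1 9113/10000
3 3/2 223/250
4 2 8781/10000
5 5/2 8633/10000
6 3 8503/10000
7 7/2 529/625
f(0.5y,1y) = ((9543/10000)/(9113/10000) − 1)/(1/2) = 860/9113 ≈ 9.4371%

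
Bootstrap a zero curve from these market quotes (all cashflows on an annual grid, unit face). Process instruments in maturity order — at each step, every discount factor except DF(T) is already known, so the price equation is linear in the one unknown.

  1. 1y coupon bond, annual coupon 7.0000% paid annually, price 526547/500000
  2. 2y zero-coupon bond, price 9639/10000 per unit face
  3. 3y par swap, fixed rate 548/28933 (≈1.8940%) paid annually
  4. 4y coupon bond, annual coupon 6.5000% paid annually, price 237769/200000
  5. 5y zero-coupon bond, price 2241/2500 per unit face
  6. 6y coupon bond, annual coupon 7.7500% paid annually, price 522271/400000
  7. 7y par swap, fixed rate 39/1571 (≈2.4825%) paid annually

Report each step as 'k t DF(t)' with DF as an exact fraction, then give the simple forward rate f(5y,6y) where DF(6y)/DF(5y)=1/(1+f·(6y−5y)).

step 1 [1y] bond c/1=7/100: DF=(526547/500000 − 7/100·(0))/(1+7/100) = 4921/5000 ≈ 0.984200
step 2 [2y] zero: DF = P = 9639/10000 ≈ 0.963900
step 3 [3y] swap r/1=548/28933: DF=(1 − 548/28933·(0.984200+0.963900))/(1+548/28933) = 2363/2500 ≈ 0.945200
step 4 [4y] bond c/1=13/200: DF=(237769/200000 − 13/200·(0.984200+0.963900+0.945200))/(1+13/200) = 9397/10000 ≈ 0.939700
step 5 [5y] zero: DF = P = 2241/2500 ≈ 0.896400
step 6 [6y] bond c/1=31/400: DF=(522271/400000 − 31/400·(0.984200+0.963900+0.945200+0.939700+0.896400))/(1+31/400) = 2179/2500 ≈ 0.871600
step 7 [7y] swap r/1=39/1571: DF=(1 − 39/1571·(0.984200+0.963900+0.945200+0.939700+0.896400+0.871600))/(1+39/1571) = 8401/10000 ≈ 0.840100

1 1 4921/5000
2 2 9639/10000
3 3 2363/2500
4 4 9397/10000
5 5 2241/2500
6 6 2179/2500
7 7 8401/10000
f(5y,6y) = ((2241/2500)/(2179/2500) − 1)/(1) = 62/2179 ≈ 2.8453%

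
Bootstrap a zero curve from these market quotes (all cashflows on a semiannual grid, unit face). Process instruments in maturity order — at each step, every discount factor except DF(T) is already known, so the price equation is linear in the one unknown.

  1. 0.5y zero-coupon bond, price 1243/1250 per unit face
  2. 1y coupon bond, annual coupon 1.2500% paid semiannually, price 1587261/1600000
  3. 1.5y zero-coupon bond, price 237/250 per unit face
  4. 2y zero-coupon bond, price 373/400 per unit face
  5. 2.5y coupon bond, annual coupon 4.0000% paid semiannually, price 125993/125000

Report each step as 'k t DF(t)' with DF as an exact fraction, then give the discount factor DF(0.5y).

1 1/2 1243/1250
2 1 9797/10000
3 3/2 237/250
4 2 373/400
5 5/2 4563/5000
DF(0.5y) = 1243/1250 ≈ 0.994400

step 1 [0.5y] zero: DF = P = 1243/1250 ≈ 0.994400
step 2 [1y] bond c/2=1/160: DF=(1587261/1600000 − 1/160·(0.994400))/(1+1/160) = 9797/10000 ≈ 0.979700
step 3 [1.5y] zero: DF = P = 237/250 ≈ 0.948000
step 4 [2y] zero: DF = P = 373/400 ≈ 0.932500
step 5 [2.5y] bond c/2=1/50: DF=(125993/125000 − 1/50·(0.994400+0.979700+0.948000+0.932500))/(1+1/50) = 4563/5000 ≈ 0.912600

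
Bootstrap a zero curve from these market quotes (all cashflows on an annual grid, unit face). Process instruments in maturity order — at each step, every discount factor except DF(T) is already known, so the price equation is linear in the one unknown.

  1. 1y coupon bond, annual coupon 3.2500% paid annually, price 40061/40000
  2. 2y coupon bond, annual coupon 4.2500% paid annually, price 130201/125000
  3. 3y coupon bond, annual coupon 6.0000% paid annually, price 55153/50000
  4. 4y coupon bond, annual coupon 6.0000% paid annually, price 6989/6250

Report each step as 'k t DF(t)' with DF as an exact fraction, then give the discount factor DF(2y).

step 1 [1y] bond c/1=13/400: DF=(40061/40000 − 13/400·(0))/(1+13/400) = 97/100 ≈ 0.970000
step 2 [2y] bond c/1=17/400: DF=(130201/125000 − 17/400·(0.970000))/(1+17/400) = 2399/2500 ≈ 0.959600
step 3 [3y] bond c/1=3/50: DF=(55153/50000 − 3/50·(0.970000+0.959600))/(1+3/50) = 4657/5000 ≈ 0.931400
step 4 [4y] bond c/1=3/50: DF=(6989/6250 − 3/50·(0.970000+0.959600+0.931400))/(1+3/50) = 893/1000 ≈ 0.893000

1 1 97/100
2 2 2399/2500
3 3 4657/5000
4 4 893/1000
DF(2y) = 2399/2500 ≈ 0.959600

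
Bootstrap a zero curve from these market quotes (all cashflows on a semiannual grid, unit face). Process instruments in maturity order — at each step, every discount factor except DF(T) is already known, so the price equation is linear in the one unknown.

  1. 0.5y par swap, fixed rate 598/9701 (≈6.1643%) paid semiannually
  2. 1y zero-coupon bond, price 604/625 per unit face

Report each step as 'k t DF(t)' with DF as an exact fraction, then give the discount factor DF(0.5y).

1 1/2 9701/10000
2 1 604/625
DF(0.5y) = 9701/10000 ≈ 0.970100

step 1 [0.5y] swap r/2=299/9701: DF=(1 − 299/9701·(0))/(1+299/9701) = 9701/10000 ≈ 0.970100
step 2 [1y] zero: DF = P = 604/625 ≈ 0.966400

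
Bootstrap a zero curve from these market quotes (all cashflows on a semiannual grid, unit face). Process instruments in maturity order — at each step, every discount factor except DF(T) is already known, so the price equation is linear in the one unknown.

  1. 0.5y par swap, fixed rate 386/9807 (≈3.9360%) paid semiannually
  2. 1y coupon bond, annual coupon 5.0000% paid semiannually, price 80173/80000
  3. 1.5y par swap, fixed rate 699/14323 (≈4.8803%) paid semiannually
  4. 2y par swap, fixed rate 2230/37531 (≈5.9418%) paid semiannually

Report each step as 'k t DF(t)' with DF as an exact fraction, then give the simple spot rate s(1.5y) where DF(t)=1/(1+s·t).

step 1 [0.5y] swap r/2=193/9807: DF=(1 − 193/9807·(0))/(1+193/9807) = 9807/10000 ≈ 0.980700
step 2 [1y] bond c/2=1/40: DF=(80173/80000 − 1/40·(0.980700))/(1+1/40) = 4769/5000 ≈ 0.953800
step 3 [1.5y] swap r/2=699/28646: DF=(1 − 699/28646·(0.980700+0.953800))/(1+699/28646) = 9301/10000 ≈ 0.930100
step 4 [2y] swap r/2=1115/37531: DF=(1 − 1115/37531·(0.980700+0.953800+0.930100))/(1+1115/37531) = 1777/2000 ≈ 0.888500

1 1/2 9807/10000
2 1 4769/5000
3 3/2 9301/10000
4 2 1777/2000
s(1.5y) = (1/(9301/10000) − 1)/(3/2) = 466/9301 ≈ 5.0102%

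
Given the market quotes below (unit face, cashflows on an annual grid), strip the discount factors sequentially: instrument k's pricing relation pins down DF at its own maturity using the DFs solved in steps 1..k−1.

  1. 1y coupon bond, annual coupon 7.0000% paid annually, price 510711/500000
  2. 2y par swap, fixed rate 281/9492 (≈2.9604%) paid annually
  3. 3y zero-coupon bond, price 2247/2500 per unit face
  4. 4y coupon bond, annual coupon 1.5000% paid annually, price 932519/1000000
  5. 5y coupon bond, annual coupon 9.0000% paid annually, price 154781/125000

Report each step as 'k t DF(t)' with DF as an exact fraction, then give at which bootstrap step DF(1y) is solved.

1 1 4773/5000
2 2 4719/5000
3 3 2247/2500
4 4 4387/5000
5 5 4163/5000
DF(1y) is solved at step 1

step 1 [1y] bond c/1=7/100: DF=(510711/500000 − 7/100·(0))/(1+7/100) = 4773/5000 ≈ 0.954600
step 2 [2y] swap r/1=281/9492: DF=(1 − 281/9492·(0.954600))/(1+281/9492) = 4719/5000 ≈ 0.943800
step 3 [3y] zero: DF = P = 2247/2500 ≈ 0.898800
step 4 [4y] bond c/1=3/200: DF=(932519/1000000 − 3/200·(0.954600+0.943800+0.898800))/(1+3/200) = 4387/5000 ≈ 0.877400
step 5 [5y] bond c/1=9/100: DF=(154781/125000 − 9/100·(0.954600+0.943800+0.898800+0.877400))/(1+9/100) = 4163/5000 ≈ 0.832600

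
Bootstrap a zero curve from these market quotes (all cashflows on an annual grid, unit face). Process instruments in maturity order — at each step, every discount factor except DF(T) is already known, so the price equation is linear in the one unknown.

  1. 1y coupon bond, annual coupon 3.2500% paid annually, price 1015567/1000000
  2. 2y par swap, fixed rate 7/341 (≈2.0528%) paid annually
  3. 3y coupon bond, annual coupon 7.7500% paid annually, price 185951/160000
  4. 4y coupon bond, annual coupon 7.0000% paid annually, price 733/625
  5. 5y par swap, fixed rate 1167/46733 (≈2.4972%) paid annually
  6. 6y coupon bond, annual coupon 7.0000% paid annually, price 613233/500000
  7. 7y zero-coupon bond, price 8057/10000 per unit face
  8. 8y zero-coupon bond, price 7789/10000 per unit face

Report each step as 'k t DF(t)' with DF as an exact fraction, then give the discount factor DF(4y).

step 1 [1y] bond c/1=13/400: DF=(1015567/1000000 − 13/400·(0))/(1+13/400) = 2459/2500 ≈ 0.983600
step 2 [2y] swap r/1=7/341: DF=(1 − 7/341·(0.983600))/(1+7/341) = 9601/10000 ≈ 0.960100
step 3 [3y] bond c/1=31/400: DF=(185951/160000 − 31/400·(0.983600+0.960100))/(1+31/400) = 2347/2500 ≈ 0.938800
step 4 [4y] bond c/1=7/100: DF=(733/625 − 7/100·(0.983600+0.960100+0.938800))/(1+7/100) = 363/400 ≈ 0.907500
step 5 [5y] swap r/1=1167/46733: DF=(1 − 1167/46733·(0.983600+0.960100+0.938800+0.907500))/(1+1167/46733) = 8833/10000 ≈ 0.883300
step 6 [6y] bond c/1=7/100: DF=(613233/500000 − 7/100·(0.983600+0.960100+0.938800+0.907500+0.883300))/(1+7/100) = 1681/2000 ≈ 0.840500
step 7 [7y] zero: DF = P = 8057/10000 ≈ 0.805700
step 8 [8y] zero: DF = P = 7789/10000 ≈ 0.778900

1 1 2459/2500
2 2 9601/10000
3 3 2347/2500
4 4 363/400
5 5 8833/10000
6 6 1681/2000
7 7 8057/10000
8 8 7789/10000
DF(4y) = 363/400 ≈ 0.907500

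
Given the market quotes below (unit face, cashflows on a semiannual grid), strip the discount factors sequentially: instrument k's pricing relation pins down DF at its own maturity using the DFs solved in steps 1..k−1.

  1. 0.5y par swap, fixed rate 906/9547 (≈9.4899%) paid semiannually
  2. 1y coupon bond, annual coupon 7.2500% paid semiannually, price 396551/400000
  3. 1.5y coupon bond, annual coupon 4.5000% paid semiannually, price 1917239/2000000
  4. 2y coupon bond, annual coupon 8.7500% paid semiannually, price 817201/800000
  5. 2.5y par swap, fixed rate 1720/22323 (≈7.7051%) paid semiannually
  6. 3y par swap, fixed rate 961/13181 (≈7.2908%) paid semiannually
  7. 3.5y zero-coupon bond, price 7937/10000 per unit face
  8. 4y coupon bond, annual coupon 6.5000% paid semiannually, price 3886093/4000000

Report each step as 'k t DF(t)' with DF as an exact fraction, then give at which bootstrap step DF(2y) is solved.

step 1 [0.5y] swap r/2=453/9547: DF=(1 − 453/9547·(0))/(1+453/9547) = 9547/10000 ≈ 0.954700
step 2 [1y] bond c/2=29/800: DF=(396551/400000 − 29/800·(0.954700))/(1+29/800) = 9233/10000 ≈ 0.923300
step 3 [1.5y] bond c/2=9/400: DF=(1917239/2000000 − 9/400·(0.954700+0.923300))/(1+9/400) = 4481/5000 ≈ 0.896200
step 4 [2y] bond c/2=7/160: DF=(817201/800000 − 7/160·(0.954700+0.923300+0.896200))/(1+7/160) = 539/625 ≈ 0.862400
step 5 [2.5y] swap r/2=860/22323: DF=(1 − 860/22323·(0.954700+0.923300+0.896200+0.862400))/(1+860/22323) = 207/250 ≈ 0.828000
step 6 [3y] swap r/2=961/26362: DF=(1 − 961/26362·(0.954700+0.923300+0.896200+0.862400+0.828000))/(1+961/26362) = 4039/5000 ≈ 0.807800
step 7 [3.5y] zero: DF = P = 7937/10000 ≈ 0.793700
step 8 [4y] bond c/2=13/400: DF=(3886093/4000000 − 13/400·(0.954700+0.923300+0.896200+0.862400+0.828000+0.807800+0.793700))/(1+13/400) = 3/4 ≈ 0.750000

1 1/2 9547/10000
2 1 9233/10000
3 3/2 4481/5000
4 2 539/625
5 5/2 207/250
6 3 4039/5000
7 7/2 7937/10000
8 4 3/4
DF(2y) is solved at step 4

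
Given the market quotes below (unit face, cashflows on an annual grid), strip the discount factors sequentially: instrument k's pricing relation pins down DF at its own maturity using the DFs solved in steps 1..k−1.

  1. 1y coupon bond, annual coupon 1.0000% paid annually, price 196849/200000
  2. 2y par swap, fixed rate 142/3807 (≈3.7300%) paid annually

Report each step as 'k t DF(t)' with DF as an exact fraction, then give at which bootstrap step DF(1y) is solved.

step 1 [1y] bond c/1=1/100: DF=(196849/200000 − 1/100·(0))/(1+1/100) = 1949/2000 ≈ 0.974500
step 2 [2y] swap r/1=142/3807: DF=(1 − 142/3807·(0.974500))/(1+142/3807) = 929/1000 ≈ 0.929000

1 1 1949/2000
2 2 929/1000
DF(1y) is solved at step 1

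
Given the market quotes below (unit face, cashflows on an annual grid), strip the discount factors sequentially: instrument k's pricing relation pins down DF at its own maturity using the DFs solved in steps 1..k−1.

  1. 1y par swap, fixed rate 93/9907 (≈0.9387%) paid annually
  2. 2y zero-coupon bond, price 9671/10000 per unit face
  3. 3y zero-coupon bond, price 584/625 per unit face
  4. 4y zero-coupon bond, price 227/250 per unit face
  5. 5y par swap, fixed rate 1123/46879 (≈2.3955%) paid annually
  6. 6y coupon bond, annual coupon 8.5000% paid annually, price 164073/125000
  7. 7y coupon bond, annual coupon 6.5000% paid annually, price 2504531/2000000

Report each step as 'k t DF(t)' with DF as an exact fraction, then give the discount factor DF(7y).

1 1 9907/10000
2 2 9671/10000
3 3 584/625
4 4 227/250
5 5 8877/10000
6 6 337/400
7 7 8383/10000
DF(7y) = 8383/10000 ≈ 0.838300

step 1 [1y] swap r/1=93/9907: DF=(1 − 93/9907·(0))/(1+93/9907) = 9907/10000 ≈ 0.990700
step 2 [2y] zero: DF = P = 9671/10000 ≈ 0.967100
step 3 [3y] zero: DF = P = 584/625 ≈ 0.934400
step 4 [4y] zero: DF = P = 227/250 ≈ 0.908000
step 5 [5y] swap r/1=1123/46879: DF=(1 − 1123/46879·(0.990700+0.967100+0.934400+0.908000))/(1+1123/46879) = 8877/10000 ≈ 0.887700
step 6 [6y] bond c/1=17/200: DF=(164073/125000 − 17/200·(0.990700+0.967100+0.934400+0.908000+0.887700))/(1+17/200) = 337/400 ≈ 0.842500
step 7 [7y] bond c/1=13/200: DF=(2504531/2000000 − 13/200·(0.990700+0.967100+0.934400+0.908000+0.887700+0.842500))/(1+13/200) = 8383/10000 ≈ 0.838300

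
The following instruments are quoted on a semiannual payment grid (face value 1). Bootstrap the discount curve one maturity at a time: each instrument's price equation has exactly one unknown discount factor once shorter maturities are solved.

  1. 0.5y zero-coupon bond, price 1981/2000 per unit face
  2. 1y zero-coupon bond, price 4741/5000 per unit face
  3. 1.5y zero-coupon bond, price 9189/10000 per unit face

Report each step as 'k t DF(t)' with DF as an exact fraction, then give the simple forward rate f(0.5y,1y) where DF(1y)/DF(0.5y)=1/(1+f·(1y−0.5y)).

1 1/2 1981/2000
2 1 4741/5000
3 3/2 9189/10000
f(0.5y,1y) = ((1981/2000)/(4741/5000) − 1)/(1/2) = 423/4741 ≈ 8.9222%

step 1 [0.5y] zero: DF = P = 1981/2000 ≈ 0.990500
step 2 [1y] zero: DF = P = 4741/5000 ≈ 0.948200
step 3 [1.5y] zero: DF = P = 9189/10000 ≈ 0.918900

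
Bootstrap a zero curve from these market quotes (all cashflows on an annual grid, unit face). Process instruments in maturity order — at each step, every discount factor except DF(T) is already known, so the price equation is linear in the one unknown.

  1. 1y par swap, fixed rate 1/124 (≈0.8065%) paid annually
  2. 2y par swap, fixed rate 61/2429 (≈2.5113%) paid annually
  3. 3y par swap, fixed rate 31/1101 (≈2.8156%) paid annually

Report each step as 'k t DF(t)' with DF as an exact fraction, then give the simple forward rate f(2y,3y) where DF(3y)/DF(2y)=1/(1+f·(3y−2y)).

1 1 124/125
2 2 1189/1250
3 3 4597/5000
f(2y,3y) = ((1189/1250)/(4597/5000) − 1)/(1) = 159/4597 ≈ 3.4588%

step 1 [1y] swap r/1=1/124: DF=(1 − 1/124·(0))/(1+1/124) = 124/125 ≈ 0.992000
step 2 [2y] swap r/1=61/2429: DF=(1 − 61/2429·(0.992000))/(1+61/2429) = 1189/1250 ≈ 0.951200
step 3 [3y] swap r/1=31/1101: DF=(1 − 31/1101·(0.992000+0.951200))/(1+31/1101) = 4597/5000 ≈ 0.919400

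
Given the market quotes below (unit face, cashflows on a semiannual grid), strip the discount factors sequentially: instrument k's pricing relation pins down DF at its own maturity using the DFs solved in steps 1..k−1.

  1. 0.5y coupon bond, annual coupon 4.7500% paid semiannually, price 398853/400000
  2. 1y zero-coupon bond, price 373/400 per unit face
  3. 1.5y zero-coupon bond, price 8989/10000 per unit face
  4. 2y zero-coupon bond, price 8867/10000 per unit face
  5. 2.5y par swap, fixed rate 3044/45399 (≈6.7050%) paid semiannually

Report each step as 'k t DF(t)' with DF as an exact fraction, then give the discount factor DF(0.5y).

1 1/2 487/500
2 1 373/400
3 3/2 8989/10000
4 2 8867/10000
5 5/2 4239/5000
DF(0.5y) = 487/500 ≈ 0.974000

step 1 [0.5y] bond c/2=19/800: DF=(398853/400000 − 19/800·(0))/(1+19/800) = 487/500 ≈ 0.974000
step 2 [1y] zero: DF = P = 373/400 ≈ 0.932500
step 3 [1.5y] zero: DF = P = 8989/10000 ≈ 0.898900
step 4 [2y] zero: DF = P = 8867/10000 ≈ 0.886700
step 5 [2.5y] swap r/2=1522/45399: DF=(1 − 1522/45399·(0.974000+0.932500+0.898900+0.886700))/(1+1522/45399) = 4239/5000 ≈ 0.847800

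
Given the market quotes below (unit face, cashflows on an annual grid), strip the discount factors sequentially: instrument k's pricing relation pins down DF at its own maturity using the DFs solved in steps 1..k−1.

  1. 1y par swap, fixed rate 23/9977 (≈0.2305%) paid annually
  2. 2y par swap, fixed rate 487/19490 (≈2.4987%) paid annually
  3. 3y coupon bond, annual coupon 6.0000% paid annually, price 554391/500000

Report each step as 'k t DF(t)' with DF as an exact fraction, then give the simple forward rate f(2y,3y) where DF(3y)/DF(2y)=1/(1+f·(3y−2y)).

step 1 [1y] swap r/1=23/9977: DF=(1 − 23/9977·(0))/(1+23/9977) = 9977/10000 ≈ 0.997700
step 2 [2y] swap r/1=487/19490: DF=(1 − 487/19490·(0.997700))/(1+487/19490) = 9513/10000 ≈ 0.951300
step 3 [3y] bond c/1=3/50: DF=(554391/500000 − 3/50·(0.997700+0.951300))/(1+3/50) = 9357/10000 ≈ 0.935700

1 1 9977/10000
2 2 9513/10000
3 3 9357/10000
f(2y,3y) = ((9513/10000)/(9357/10000) − 1)/(1) = 52/3119 ≈ 1.6672%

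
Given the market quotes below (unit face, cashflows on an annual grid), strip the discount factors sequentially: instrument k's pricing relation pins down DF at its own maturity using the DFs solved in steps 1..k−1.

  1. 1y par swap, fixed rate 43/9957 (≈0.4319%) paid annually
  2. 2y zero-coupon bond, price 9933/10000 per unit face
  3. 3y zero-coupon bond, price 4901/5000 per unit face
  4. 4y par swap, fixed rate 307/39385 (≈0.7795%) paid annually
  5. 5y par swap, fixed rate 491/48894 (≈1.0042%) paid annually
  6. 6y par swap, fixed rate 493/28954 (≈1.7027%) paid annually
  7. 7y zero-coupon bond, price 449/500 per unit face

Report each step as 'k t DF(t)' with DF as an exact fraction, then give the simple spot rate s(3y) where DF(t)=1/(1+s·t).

1 1 9957/10000
2 2 9933/10000
3 3 4901/5000
4 4 9693/10000
5 5 9509/10000
6 6 4507/5000
7 7 449/500
s(3y) = (1/(4901/5000) − 1)/(3) = 33/4901 ≈ 0.6733%

step 1 [1y] swap r/1=43/9957: DF=(1 − 43/9957·(0))/(1+43/9957) = 9957/10000 ≈ 0.995700
step 2 [2y] zero: DF = P = 9933/10000 ≈ 0.993300
step 3 [3y] zero: DF = P = 4901/5000 ≈ 0.980200
step 4 [4y] swap r/1=307/39385: DF=(1 − 307/39385·(0.995700+0.993300+0.980200))/(1+307/39385) = 9693/10000 ≈ 0.969300
step 5 [5y] swap r/1=491/48894: DF=(1 − 491/48894·(0.995700+0.993300+0.980200+0.969300))/(1+491/48894) = 9509/10000 ≈ 0.950900
step 6 [6y] swap r/1=493/28954: DF=(1 − 493/28954·(0.995700+0.993300+0.980200+0.969300+0.950900))/(1+493/28954) = 4507/5000 ≈ 0.901400
step 7 [7y] zero: DF = P = 449/500 ≈ 0.898000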